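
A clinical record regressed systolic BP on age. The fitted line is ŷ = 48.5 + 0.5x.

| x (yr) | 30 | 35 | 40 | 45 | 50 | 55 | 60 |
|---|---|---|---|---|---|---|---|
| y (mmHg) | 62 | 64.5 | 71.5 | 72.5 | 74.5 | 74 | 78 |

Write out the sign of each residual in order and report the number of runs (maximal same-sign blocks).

3 runs

x=30: ŷ = 48.5 + 0.5·30 = 63.5; r = 62 − 63.5 = -1.5
x=35: ŷ = 48.5 + 0.5·35 = 66; r = 64.5 − 66 = -1.5
x=40: ŷ = 48.5 + 0.5·40 = 68.5; r = 71.5 − 68.5 = 3
x=45: ŷ = 48.5 + 0.5·45 = 71; r = 72.5 − 71 = 1.5
x=50: ŷ = 48.5 + 0.5·50 = 73.5; r = 74.5 − 73.5 = 1
x=55: ŷ = 48.5 + 0.5·55 = 76; r = 74 − 76 = -2
x=60: ŷ = 48.5 + 0.5·60 = 78.5; r = 78 − 78.5 = -0.5
Signs: − − + + + − −
Runs: −×2, +×3, −×2 → 3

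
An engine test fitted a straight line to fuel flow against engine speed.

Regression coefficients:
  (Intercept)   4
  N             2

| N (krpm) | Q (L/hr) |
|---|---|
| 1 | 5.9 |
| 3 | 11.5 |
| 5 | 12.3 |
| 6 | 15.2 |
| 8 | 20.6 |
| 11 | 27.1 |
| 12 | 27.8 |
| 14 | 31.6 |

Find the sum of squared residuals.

N=1: Q̂ = 4 + 2·1 = 6; e = 5.9 − 6 = -0.1
N=3: Q̂ = 4 + 2·3 = 10; e = 11.5 − 10 = 1.5
N=5: Q̂ = 4 + 2·5 = 14; e = 12.3 − 14 = -1.7
N=6: Q̂ = 4 + 2·6 = 16; e = 15.2 − 16 = -0.8
N=8: Q̂ = 4 + 2·8 = 20; e = 20.6 − 20 = 0.6
N=11: Q̂ = 4 + 2·11 = 26; e = 27.1 − 26 = 1.1
N=12: Q̂ = 4 + 2·12 = 28; e = 27.8 − 28 = -0.2
N=14: Q̂ = 4 + 2·14 = 32; e = 31.6 − 32 = -0.4
SSE = 0.01 + 2.25 + 2.89 + 0.64 + 0.36 + 1.21 + 0.04 + 0.16 = 7.56

SSE = 7.56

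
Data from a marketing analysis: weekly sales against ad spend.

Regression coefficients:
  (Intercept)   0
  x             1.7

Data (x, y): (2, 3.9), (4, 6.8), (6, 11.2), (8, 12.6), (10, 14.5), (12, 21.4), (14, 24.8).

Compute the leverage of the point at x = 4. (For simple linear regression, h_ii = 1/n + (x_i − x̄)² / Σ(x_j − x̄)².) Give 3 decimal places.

x̄ = (2 + 4 + 6 + 8 + 10 + 12 + 14)/7 = 8
Σ(x − x̄)² = 36 + 16 + 4 + 0 + 4 + 16 + 36 = 112
h = 1/7 + (-4)²/112 = 0.142857 + 0.142857 = 0.286

h = 0.286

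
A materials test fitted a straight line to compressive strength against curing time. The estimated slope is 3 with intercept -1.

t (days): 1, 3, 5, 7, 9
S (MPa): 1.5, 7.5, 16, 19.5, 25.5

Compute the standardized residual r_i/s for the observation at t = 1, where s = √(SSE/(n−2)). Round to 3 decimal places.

t=1: Ŝ = -1 + 3·1 = 2; r = 1.5 − 2 = -0.5
t=3: Ŝ = -1 + 3·3 = 8; r = 7.5 − 8 = -0.5
t=5: Ŝ = -1 + 3·5 = 14; r = 16 − 14 = 2
t=7: Ŝ = -1 + 3·7 = 20; r = 19.5 − 20 = -0.5
t=9: Ŝ = -1 + 3·9 = 26; r = 25.5 − 26 = -0.5
SSE = 0.25 + 0.25 + 4 + 0.25 + 0.25 = 5
s = √(5/3) = 1.29099
r/s = -0.5 / 1.29099 = -0.387

-0.387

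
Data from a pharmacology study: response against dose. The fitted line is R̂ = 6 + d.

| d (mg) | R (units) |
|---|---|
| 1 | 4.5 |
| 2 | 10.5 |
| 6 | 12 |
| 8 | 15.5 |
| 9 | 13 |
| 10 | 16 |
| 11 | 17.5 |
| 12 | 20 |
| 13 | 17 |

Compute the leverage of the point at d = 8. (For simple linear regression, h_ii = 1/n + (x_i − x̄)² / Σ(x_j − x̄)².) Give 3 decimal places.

d̄ = (1 + 2 + 6 + 8 + 9 + 10 + 11 + 12 + 13)/9 = 8
Σ(d − d̄)² = 49 + 36 + 4 + 0 + 1 + 4 + 9 + 16 + 25 = 144
h = 1/9 + (0)²/144 = 0.111111 + 0 = 0.111

h = 0.111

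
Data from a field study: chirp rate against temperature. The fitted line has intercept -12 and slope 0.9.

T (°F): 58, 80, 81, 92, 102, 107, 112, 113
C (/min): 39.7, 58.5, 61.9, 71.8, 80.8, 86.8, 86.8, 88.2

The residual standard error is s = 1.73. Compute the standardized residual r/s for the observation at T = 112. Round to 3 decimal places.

ŷ = -12 + 0.9·112 = 88.8
r = 86.8 − 88.8 = -2
r/s = -2 / 1.73 = -1.156

-1.156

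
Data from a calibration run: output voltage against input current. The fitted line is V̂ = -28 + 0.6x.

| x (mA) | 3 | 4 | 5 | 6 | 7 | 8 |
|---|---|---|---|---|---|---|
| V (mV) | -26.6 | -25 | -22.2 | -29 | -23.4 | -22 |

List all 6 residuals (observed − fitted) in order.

-0.4, 0.6, 2.8, -4.6, 0.4, 1.2

x=3: V̂ = -28 + 0.6·3 = -26.2; r = -26.6 − (-26.2) = -0.4
x=4: V̂ = -28 + 0.6·4 = -25.6; r = -25 − (-25.6) = 0.6
x=5: V̂ = -28 + 0.6·5 = -25; r = -22.2 − (-25) = 2.8
x=6: V̂ = -28 + 0.6·6 = -24.4; r = -29 − (-24.4) = -4.6
x=7: V̂ = -28 + 0.6·7 = -23.8; r = -23.4 − (-23.8) = 0.4
x=8: V̂ = -28 + 0.6·8 = -23.2; r = -22 − (-23.2) = 1.2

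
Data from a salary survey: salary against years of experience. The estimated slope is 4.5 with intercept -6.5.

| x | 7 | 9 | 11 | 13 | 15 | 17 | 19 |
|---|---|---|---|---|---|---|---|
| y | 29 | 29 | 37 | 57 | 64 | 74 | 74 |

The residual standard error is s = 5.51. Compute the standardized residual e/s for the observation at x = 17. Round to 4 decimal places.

0.7260

ŷ = -6.5 + 4.5·17 = 70
e = 74 − 70 = 4
e/s = 4 / 5.51 = 0.7260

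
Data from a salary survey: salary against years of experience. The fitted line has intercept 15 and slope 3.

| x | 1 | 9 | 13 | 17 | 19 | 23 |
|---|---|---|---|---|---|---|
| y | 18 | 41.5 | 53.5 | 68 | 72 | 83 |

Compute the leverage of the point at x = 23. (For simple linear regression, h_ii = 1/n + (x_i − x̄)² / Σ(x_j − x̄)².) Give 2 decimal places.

h = 0.45

x̄ = (1 + 9 + 13 + 17 + 19 + 23)/6 = 13.6667
Σ(x − x̄)² = 160.444 + 21.7778 + 0.444444 + 11.1111 + 28.4444 + 87.1111 = 309.333
h = 1/6 + (9.33333)²/309.333 = 0.166667 + 0.281609 = 0.45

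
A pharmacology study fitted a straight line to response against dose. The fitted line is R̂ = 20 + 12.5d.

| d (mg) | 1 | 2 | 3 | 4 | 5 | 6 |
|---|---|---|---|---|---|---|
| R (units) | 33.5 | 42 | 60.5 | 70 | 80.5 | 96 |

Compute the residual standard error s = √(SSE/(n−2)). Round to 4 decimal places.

d=1: R̂ = 20 + 12.5·1 = 32.5; e = 33.5 − 32.5 = 1
d=2: R̂ = 20 + 12.5·2 = 45; e = 42 − 45 = -3
d=3: R̂ = 20 + 12.5·3 = 57.5; e = 60.5 − 57.5 = 3
d=4: R̂ = 20 + 12.5·4 = 70; e = 70 − 70 = 0
d=5: R̂ = 20 + 12.5·5 = 82.5; e = 80.5 − 82.5 = -2
d=6: R̂ = 20 + 12.5·6 = 95; e = 96 − 95 = 1
SSE = 1 + 9 + 9 + 0 + 4 + 1 = 24
s = √(24/4) = √6 ≈ 2.4495

s = 2.4495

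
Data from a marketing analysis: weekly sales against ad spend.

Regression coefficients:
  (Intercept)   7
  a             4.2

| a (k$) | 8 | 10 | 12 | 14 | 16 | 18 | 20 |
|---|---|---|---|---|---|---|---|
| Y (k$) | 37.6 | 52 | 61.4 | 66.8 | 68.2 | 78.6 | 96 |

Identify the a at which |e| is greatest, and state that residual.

a=8: ŷ = 7 + 4.2·8 = 40.6; e = 37.6 − 40.6 = -3
a=10: ŷ = 7 + 4.2·10 = 49; e = 52 − 49 = 3
a=12: ŷ = 7 + 4.2·12 = 57.4; e = 61.4 − 57.4 = 4
a=14: ŷ = 7 + 4.2·14 = 65.8; e = 66.8 − 65.8 = 1
a=16: ŷ = 7 + 4.2·16 = 74.2; e = 68.2 − 74.2 = -6
a=18: ŷ = 7 + 4.2·18 = 82.6; e = 78.6 − 82.6 = -4
a=20: ŷ = 7 + 4.2·20 = 91; e = 96 − 91 = 5
Largest |e| is 6 at a = 16, residual -6.

a = 16, e = -6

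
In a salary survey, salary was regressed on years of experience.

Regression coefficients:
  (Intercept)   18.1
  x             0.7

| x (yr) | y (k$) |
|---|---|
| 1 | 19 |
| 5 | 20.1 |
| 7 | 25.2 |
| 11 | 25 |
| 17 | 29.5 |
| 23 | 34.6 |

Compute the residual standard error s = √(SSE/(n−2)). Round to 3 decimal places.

x=1: ŷ = 18.1 + 0.7·1 = 18.8; r = 19 − 18.8 = 0.2
x=5: ŷ = 18.1 + 0.7·5 = 21.6; r = 20.1 − 21.6 = -1.5
x=7: ŷ = 18.1 + 0.7·7 = 23; r = 25.2 − 23 = 2.2
x=11: ŷ = 18.1 + 0.7·11 = 25.8; r = 25 − 25.8 = -0.8
x=17: ŷ = 18.1 + 0.7·17 = 30; r = 29.5 − 30 = -0.5
x=23: ŷ = 18.1 + 0.7·23 = 34.2; r = 34.6 − 34.2 = 0.4
SSE = 0.04 + 2.25 + 4.84 + 0.64 + 0.25 + 0.16 = 8.18
s = √(8.18/4) = √2.045 ≈ 1.430

s = 1.430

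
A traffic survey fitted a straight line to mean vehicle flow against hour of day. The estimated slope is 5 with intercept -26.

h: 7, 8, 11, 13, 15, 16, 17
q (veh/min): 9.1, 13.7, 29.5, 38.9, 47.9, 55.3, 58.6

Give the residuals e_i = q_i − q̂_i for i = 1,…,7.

0.1, -0.3, 0.5, -0.1, -1.1, 1.3, -0.4

h=7: q̂ = -26 + 5·7 = 9; e = 9.1 − 9 = 0.1
h=8: q̂ = -26 + 5·8 = 14; e = 13.7 − 14 = -0.3
h=11: q̂ = -26 + 5·11 = 29; e = 29.5 − 29 = 0.5
h=13: q̂ = -26 + 5·13 = 39; e = 38.9 − 39 = -0.1
h=15: q̂ = -26 + 5·15 = 49; e = 47.9 − 49 = -1.1
h=16: q̂ = -26 + 5·16 = 54; e = 55.3 − 54 = 1.3
h=17: q̂ = -26 + 5·17 = 59; e = 58.6 − 59 = -0.4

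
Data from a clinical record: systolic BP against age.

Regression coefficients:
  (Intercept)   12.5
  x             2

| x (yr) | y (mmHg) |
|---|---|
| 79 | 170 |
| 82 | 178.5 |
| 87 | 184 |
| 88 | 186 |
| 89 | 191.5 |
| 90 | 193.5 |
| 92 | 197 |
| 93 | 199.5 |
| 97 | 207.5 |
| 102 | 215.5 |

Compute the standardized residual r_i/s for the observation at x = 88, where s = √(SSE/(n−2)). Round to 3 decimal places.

-1.508

x=79: ŷ = 12.5 + 2·79 = 170.5; r = 170 − 170.5 = -0.5
x=82: ŷ = 12.5 + 2·82 = 176.5; r = 178.5 − 176.5 = 2
x=87: ŷ = 12.5 + 2·87 = 186.5; r = 184 − 186.5 = -2.5
x=88: ŷ = 12.5 + 2·88 = 188.5; r = 186 − 188.5 = -2.5
x=89: ŷ = 12.5 + 2·89 = 190.5; r = 191.5 − 190.5 = 1
x=90: ŷ = 12.5 + 2·90 = 192.5; r = 193.5 − 192.5 = 1
x=92: ŷ = 12.5 + 2·92 = 196.5; r = 197 − 196.5 = 0.5
x=93: ŷ = 12.5 + 2·93 = 198.5; r = 199.5 − 198.5 = 1
x=97: ŷ = 12.5 + 2·97 = 206.5; r = 207.5 − 206.5 = 1
x=102: ŷ = 12.5 + 2·102 = 216.5; r = 215.5 − 216.5 = -1
SSE = 0.25 + 4 + 6.25 + 6.25 + 1 + 1 + 0.25 + 1 + 1 + 1 = 22
s = √(22/8) = 1.65831
r/s = -2.5 / 1.65831 = -1.508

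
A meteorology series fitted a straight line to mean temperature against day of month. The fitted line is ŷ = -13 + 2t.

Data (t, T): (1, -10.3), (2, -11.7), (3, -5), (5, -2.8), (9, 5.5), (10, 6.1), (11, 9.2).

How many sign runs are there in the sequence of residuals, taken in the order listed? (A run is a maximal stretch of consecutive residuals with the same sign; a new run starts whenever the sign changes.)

5 runs

t=1: ŷ = -13 + 2·1 = -11; r = -10.3 − (-11) = 0.7
t=2: ŷ = -13 + 2·2 = -9; r = -11.7 − (-9) = -2.7
t=3: ŷ = -13 + 2·3 = -7; r = -5 − (-7) = 2
t=5: ŷ = -13 + 2·5 = -3; r = -2.8 − (-3) = 0.2
t=9: ŷ = -13 + 2·9 = 5; r = 5.5 − 5 = 0.5
t=10: ŷ = -13 + 2·10 = 7; r = 6.1 − 7 = -0.9
t=11: ŷ = -13 + 2·11 = 9; r = 9.2 − 9 = 0.2
Signs: + − + + + − +
Runs: +×1, −×1, +×3, −×1, +×1 → 5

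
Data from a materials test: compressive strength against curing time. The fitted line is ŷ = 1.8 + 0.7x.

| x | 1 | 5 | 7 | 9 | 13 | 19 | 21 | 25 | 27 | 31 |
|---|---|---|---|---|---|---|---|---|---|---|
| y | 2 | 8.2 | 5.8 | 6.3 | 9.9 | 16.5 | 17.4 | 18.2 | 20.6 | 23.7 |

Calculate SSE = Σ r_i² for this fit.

SSE = 17.74

x=1: ŷ = 1.8 + 0.7·1 = 2.5; r = 2 − 2.5 = -0.5
x=5: ŷ = 1.8 + 0.7·5 = 5.3; r = 8.2 − 5.3 = 2.9
x=7: ŷ = 1.8 + 0.7·7 = 6.7; r = 5.8 − 6.7 = -0.9
x=9: ŷ = 1.8 + 0.7·9 = 8.1; r = 6.3 − 8.1 = -1.8
x=13: ŷ = 1.8 + 0.7·13 = 10.9; r = 9.9 − 10.9 = -1
x=19: ŷ = 1.8 + 0.7·19 = 15.1; r = 16.5 − 15.1 = 1.4
x=21: ŷ = 1.8 + 0.7·21 = 16.5; r = 17.4 − 16.5 = 0.9
x=25: ŷ = 1.8 + 0.7·25 = 19.3; r = 18.2 − 19.3 = -1.1
x=27: ŷ = 1.8 + 0.7·27 = 20.7; r = 20.6 − 20.7 = -0.1
x=31: ŷ = 1.8 + 0.7·31 = 23.5; r = 23.7 − 23.5 = 0.2
SSE = 0.25 + 8.41 + 0.81 + 3.24 + 1 + 1.96 + 0.81 + 1.21 + 0.01 + 0.04 = 17.74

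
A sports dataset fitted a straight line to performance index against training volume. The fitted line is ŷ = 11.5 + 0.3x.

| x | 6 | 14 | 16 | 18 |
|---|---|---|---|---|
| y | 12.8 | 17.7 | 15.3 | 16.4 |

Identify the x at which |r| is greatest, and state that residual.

x = 14, r = 2

x=6: ŷ = 11.5 + 0.3·6 = 13.3; r = 12.8 − 13.3 = -0.5
x=14: ŷ = 11.5 + 0.3·14 = 15.7; r = 17.7 − 15.7 = 2
x=16: ŷ = 11.5 + 0.3·16 = 16.3; r = 15.3 − 16.3 = -1
x=18: ŷ = 11.5 + 0.3·18 = 16.9; r = 16.4 − 16.9 = -0.5
Largest |r| is 2 at x = 14, residual 2.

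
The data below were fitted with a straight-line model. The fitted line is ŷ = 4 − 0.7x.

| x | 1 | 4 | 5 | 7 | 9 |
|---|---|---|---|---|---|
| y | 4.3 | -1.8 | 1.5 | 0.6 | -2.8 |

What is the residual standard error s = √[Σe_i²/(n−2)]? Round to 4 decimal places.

x=1: ŷ = 4 − 0.7·1 = 3.3; e = 4.3 − 3.3 = 1
x=4: ŷ = 4 − 0.7·4 = 1.2; e = -1.8 − 1.2 = -3
x=5: ŷ = 4 − 0.7·5 = 0.5; e = 1.5 − 0.5 = 1
x=7: ŷ = 4 − 0.7·7 = -0.9; e = 0.6 − (-0.9) = 1.5
x=9: ŷ = 4 − 0.7·9 = -2.3; e = -2.8 − (-2.3) = -0.5
SSE = 1 + 9 + 1 + 2.25 + 0.25 = 13.5
s = √(13.5/3) = √4.5 ≈ 2.1213

s = 2.1213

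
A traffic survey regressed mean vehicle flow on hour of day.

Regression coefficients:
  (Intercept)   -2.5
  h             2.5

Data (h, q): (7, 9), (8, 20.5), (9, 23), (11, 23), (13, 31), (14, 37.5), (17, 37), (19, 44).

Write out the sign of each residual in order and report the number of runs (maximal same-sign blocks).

h=7: q̂ = -2.5 + 2.5·7 = 15; e = 9 − 15 = -6
h=8: q̂ = -2.5 + 2.5·8 = 17.5; e = 20.5 − 17.5 = 3
h=9: q̂ = -2.5 + 2.5·9 = 20; e = 23 − 20 = 3
h=11: q̂ = -2.5 + 2.5·11 = 25; e = 23 − 25 = -2
h=13: q̂ = -2.5 + 2.5·13 = 30; e = 31 − 30 = 1
h=14: q̂ = -2.5 + 2.5·14 = 32.5; e = 37.5 − 32.5 = 5
h=17: q̂ = -2.5 + 2.5·17 = 40; e = 37 − 40 = -3
h=19: q̂ = -2.5 + 2.5·19 = 45; e = 44 − 45 = -1
Signs: − + + − + + − −
Runs: −×1, +×2, −×1, +×2, −×2 → 5

5 runs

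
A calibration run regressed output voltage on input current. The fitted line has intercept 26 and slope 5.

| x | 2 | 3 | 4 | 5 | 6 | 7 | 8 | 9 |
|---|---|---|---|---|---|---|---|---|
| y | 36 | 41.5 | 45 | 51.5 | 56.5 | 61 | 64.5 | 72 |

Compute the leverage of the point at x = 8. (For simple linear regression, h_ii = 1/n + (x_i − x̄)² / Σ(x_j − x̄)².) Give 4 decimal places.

x̄ = (2 + 3 + 4 + 5 + 6 + 7 + 8 + 9)/8 = 5.5
Σ(x − x̄)² = 12.25 + 6.25 + 2.25 + 0.25 + 0.25 + 2.25 + 6.25 + 12.25 = 42
h = 1/8 + (2.5)²/42 = 0.125 + 0.14881 = 0.2738

h = 0.2738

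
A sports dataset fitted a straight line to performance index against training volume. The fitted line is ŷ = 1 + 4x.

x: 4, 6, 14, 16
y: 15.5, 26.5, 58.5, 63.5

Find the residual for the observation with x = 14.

r = 1.5

ŷ = 1 + 4·14 = 57
r = 58.5 − 57 = 1.5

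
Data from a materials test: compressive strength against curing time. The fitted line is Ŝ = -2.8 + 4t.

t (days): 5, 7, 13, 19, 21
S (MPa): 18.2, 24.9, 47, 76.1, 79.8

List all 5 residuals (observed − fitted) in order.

t=5: Ŝ = -2.8 + 4·5 = 17.2; r = 18.2 − 17.2 = 1
t=7: Ŝ = -2.8 + 4·7 = 25.2; r = 24.9 − 25.2 = -0.3
t=13: Ŝ = -2.8 + 4·13 = 49.2; r = 47 − 49.2 = -2.2
t=19: Ŝ = -2.8 + 4·19 = 73.2; r = 76.1 − 73.2 = 2.9
t=21: Ŝ = -2.8 + 4·21 = 81.2; r = 79.8 − 81.2 = -1.4

1, -0.3, -2.2, 2.9, -1.4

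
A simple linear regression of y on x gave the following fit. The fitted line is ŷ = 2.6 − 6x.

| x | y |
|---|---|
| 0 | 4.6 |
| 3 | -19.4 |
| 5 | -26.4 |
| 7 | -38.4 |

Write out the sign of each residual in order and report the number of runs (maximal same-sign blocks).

3 runs

x=0: ŷ = 2.6 − 6·0 = 2.6; r = 4.6 − 2.6 = 2
x=3: ŷ = 2.6 − 6·3 = -15.4; r = -19.4 − (-15.4) = -4
x=5: ŷ = 2.6 − 6·5 = -27.4; r = -26.4 − (-27.4) = 1
x=7: ŷ = 2.6 − 6·7 = -39.4; r = -38.4 − (-39.4) = 1
Signs: + − + +
Runs: +×1, −×1, +×2 → 3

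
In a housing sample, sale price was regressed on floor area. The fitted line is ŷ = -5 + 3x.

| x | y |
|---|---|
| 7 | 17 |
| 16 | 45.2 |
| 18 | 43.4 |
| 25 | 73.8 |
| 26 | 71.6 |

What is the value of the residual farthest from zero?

e = -5.6

x=7: ŷ = -5 + 3·7 = 16; e = 17 − 16 = 1
x=16: ŷ = -5 + 3·16 = 43; e = 45.2 − 43 = 2.2
x=18: ŷ = -5 + 3·18 = 49; e = 43.4 − 49 = -5.6
x=25: ŷ = -5 + 3·25 = 70; e = 73.8 − 70 = 3.8
x=26: ŷ = -5 + 3·26 = 73; e = 71.6 − 73 = -1.4
Largest |e| is 5.6 at x = 18, residual -5.6.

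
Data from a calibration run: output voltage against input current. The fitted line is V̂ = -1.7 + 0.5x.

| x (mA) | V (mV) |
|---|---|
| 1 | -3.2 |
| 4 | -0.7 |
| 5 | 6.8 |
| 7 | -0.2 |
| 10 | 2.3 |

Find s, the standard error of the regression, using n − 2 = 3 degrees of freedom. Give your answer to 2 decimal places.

s = 3.92

x=1: V̂ = -1.7 + 0.5·1 = -1.2; r = -3.2 − (-1.2) = -2
x=4: V̂ = -1.7 + 0.5·4 = 0.3; r = -0.7 − 0.3 = -1
x=5: V̂ = -1.7 + 0.5·5 = 0.8; r = 6.8 − 0.8 = 6
x=7: V̂ = -1.7 + 0.5·7 = 1.8; r = -0.2 − 1.8 = -2
x=10: V̂ = -1.7 + 0.5·10 = 3.3; r = 2.3 − 3.3 = -1
SSE = 4 + 1 + 36 + 4 + 1 = 46
s = √(46/3) = √15.3333 ≈ 3.92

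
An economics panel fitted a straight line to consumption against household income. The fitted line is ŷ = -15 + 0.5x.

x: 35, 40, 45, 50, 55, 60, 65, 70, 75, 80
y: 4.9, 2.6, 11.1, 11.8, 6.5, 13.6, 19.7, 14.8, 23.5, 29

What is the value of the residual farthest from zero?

r = -6

x=35: ŷ = -15 + 0.5·35 = 2.5; r = 4.9 − 2.5 = 2.4
x=40: ŷ = -15 + 0.5·40 = 5; r = 2.6 − 5 = -2.4
x=45: ŷ = -15 + 0.5·45 = 7.5; r = 11.1 − 7.5 = 3.6
x=50: ŷ = -15 + 0.5·50 = 10; r = 11.8 − 10 = 1.8
x=55: ŷ = -15 + 0.5·55 = 12.5; r = 6.5 − 12.5 = -6
x=60: ŷ = -15 + 0.5·60 = 15; r = 13.6 − 15 = -1.4
x=65: ŷ = -15 + 0.5·65 = 17.5; r = 19.7 − 17.5 = 2.2
x=70: ŷ = -15 + 0.5·70 = 20; r = 14.8 − 20 = -5.2
x=75: ŷ = -15 + 0.5·75 = 22.5; r = 23.5 − 22.5 = 1
x=80: ŷ = -15 + 0.5·80 = 25; r = 29 − 25 = 4
Largest |r| is 6 at x = 55, residual -6.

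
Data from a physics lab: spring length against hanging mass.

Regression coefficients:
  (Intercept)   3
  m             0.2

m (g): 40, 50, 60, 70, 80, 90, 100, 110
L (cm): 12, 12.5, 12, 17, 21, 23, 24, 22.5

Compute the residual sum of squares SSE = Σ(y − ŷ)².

SSE = 25.5

m=40: ŷ = 3 + 0.2·40 = 11; e = 12 − 11 = 1
m=50: ŷ = 3 + 0.2·50 = 13; e = 12.5 − 13 = -0.5
m=60: ŷ = 3 + 0.2·60 = 15; e = 12 − 15 = -3
m=70: ŷ = 3 + 0.2·70 = 17; e = 17 − 17 = 0
m=80: ŷ = 3 + 0.2·80 = 19; e = 21 − 19 = 2
m=90: ŷ = 3 + 0.2·90 = 21; e = 23 − 21 = 2
m=100: ŷ = 3 + 0.2·100 = 23; e = 24 − 23 = 1
m=110: ŷ = 3 + 0.2·110 = 25; e = 22.5 − 25 = -2.5
SSE = 1 + 0.25 + 9 + 0 + 4 + 4 + 1 + 6.25 = 25.5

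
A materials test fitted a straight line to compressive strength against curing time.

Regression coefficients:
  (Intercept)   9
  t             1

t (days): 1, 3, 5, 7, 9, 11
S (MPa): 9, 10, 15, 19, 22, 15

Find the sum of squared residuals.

t=1: Ŝ = 9 + 1 = 10; r = 9 − 10 = -1
t=3: Ŝ = 9 + 3 = 12; r = 10 − 12 = -2
t=5: Ŝ = 9 + 5 = 14; r = 15 − 14 = 1
t=7: Ŝ = 9 + 7 = 16; r = 19 − 16 = 3
t=9: Ŝ = 9 + 9 = 18; r = 22 − 18 = 4
t=11: Ŝ = 9 + 11 = 20; r = 15 − 20 = -5
SSE = 1 + 4 + 1 + 9 + 16 + 25 = 56

SSE = 56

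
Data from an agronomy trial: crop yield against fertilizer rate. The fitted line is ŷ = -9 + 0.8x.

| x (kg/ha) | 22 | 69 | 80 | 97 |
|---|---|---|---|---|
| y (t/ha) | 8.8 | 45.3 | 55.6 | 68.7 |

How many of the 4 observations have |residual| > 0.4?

2

x=22: ŷ = -9 + 0.8·22 = 8.6; r = 8.8 − 8.6 = 0.2
x=69: ŷ = -9 + 0.8·69 = 46.2; r = 45.3 − 46.2 = -0.9
x=80: ŷ = -9 + 0.8·80 = 55; r = 55.6 − 55 = 0.6
x=97: ŷ = -9 + 0.8·97 = 68.6; r = 68.7 − 68.6 = 0.1
|r| > 0.4: x=69 (|r|=0.9), x=80 (|r|=0.6) → 2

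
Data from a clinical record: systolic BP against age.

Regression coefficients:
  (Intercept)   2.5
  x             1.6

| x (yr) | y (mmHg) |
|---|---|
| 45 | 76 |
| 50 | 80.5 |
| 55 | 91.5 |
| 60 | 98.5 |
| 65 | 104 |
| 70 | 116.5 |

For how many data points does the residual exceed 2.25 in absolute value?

1

x=45: ŷ = 2.5 + 1.6·45 = 74.5; e = 76 − 74.5 = 1.5
x=50: ŷ = 2.5 + 1.6·50 = 82.5; e = 80.5 − 82.5 = -2
x=55: ŷ = 2.5 + 1.6·55 = 90.5; e = 91.5 − 90.5 = 1
x=60: ŷ = 2.5 + 1.6·60 = 98.5; e = 98.5 − 98.5 = 0
x=65: ŷ = 2.5 + 1.6·65 = 106.5; e = 104 − 106.5 = -2.5
x=70: ŷ = 2.5 + 1.6·70 = 114.5; e = 116.5 − 114.5 = 2
|e| > 2.25: x=65 (|e|=2.5) → 1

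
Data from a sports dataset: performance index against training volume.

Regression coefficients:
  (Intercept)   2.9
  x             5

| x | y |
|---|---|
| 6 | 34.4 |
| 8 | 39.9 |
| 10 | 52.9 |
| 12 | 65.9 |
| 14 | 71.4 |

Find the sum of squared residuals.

x=6: ŷ = 2.9 + 5·6 = 32.9; r = 34.4 − 32.9 = 1.5
x=8: ŷ = 2.9 + 5·8 = 42.9; r = 39.9 − 42.9 = -3
x=10: ŷ = 2.9 + 5·10 = 52.9; r = 52.9 − 52.9 = 0
x=12: ŷ = 2.9 + 5·12 = 62.9; r = 65.9 − 62.9 = 3
x=14: ŷ = 2.9 + 5·14 = 72.9; r = 71.4 − 72.9 = -1.5
SSE = 2.25 + 9 + 0 + 9 + 2.25 = 22.5

SSE = 22.5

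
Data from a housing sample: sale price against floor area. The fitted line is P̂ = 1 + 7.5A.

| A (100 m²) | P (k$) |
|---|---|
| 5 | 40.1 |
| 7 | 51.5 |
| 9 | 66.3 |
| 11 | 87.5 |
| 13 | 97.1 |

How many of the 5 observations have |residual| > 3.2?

A=5: P̂ = 1 + 7.5·5 = 38.5; r = 40.1 − 38.5 = 1.6
A=7: P̂ = 1 + 7.5·7 = 53.5; r = 51.5 − 53.5 = -2
A=9: P̂ = 1 + 7.5·9 = 68.5; r = 66.3 − 68.5 = -2.2
A=11: P̂ = 1 + 7.5·11 = 83.5; r = 87.5 − 83.5 = 4
A=13: P̂ = 1 + 7.5·13 = 98.5; r = 97.1 − 98.5 = -1.4
|r| > 3.2: A=11 (|r|=4) → 1

1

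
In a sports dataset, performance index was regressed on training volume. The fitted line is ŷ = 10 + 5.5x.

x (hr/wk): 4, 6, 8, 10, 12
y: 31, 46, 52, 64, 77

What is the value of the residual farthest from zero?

r = 3

x=4: ŷ = 10 + 5.5·4 = 32; r = 31 − 32 = -1
x=6: ŷ = 10 + 5.5·6 = 43; r = 46 − 43 = 3
x=8: ŷ = 10 + 5.5·8 = 54; r = 52 − 54 = -2
x=10: ŷ = 10 + 5.5·10 = 65; r = 64 − 65 = -1
x=12: ŷ = 10 + 5.5·12 = 76; r = 77 − 76 = 1
Largest |r| is 3 at x = 6, residual 3.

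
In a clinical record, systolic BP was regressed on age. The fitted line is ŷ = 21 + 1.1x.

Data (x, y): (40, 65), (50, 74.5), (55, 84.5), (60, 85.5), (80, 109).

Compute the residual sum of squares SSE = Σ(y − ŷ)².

SSE = 13.5

x=40: ŷ = 21 + 1.1·40 = 65; r = 65 − 65 = 0
x=50: ŷ = 21 + 1.1·50 = 76; r = 74.5 − 76 = -1.5
x=55: ŷ = 21 + 1.1·55 = 81.5; r = 84.5 − 81.5 = 3
x=60: ŷ = 21 + 1.1·60 = 87; r = 85.5 − 87 = -1.5
x=80: ŷ = 21 + 1.1·80 = 109; r = 109 − 109 = 0
SSE = 0 + 2.25 + 9 + 2.25 + 0 = 13.5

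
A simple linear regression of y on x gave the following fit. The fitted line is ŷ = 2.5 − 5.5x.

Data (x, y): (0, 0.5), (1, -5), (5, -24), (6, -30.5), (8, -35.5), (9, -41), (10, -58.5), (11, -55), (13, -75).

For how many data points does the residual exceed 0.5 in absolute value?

8

x=0: ŷ = 2.5 − 5.5·0 = 2.5; e = 0.5 − 2.5 = -2
x=1: ŷ = 2.5 − 5.5·1 = -3; e = -5 − (-3) = -2
x=5: ŷ = 2.5 − 5.5·5 = -25; e = -24 − (-25) = 1
x=6: ŷ = 2.5 − 5.5·6 = -30.5; e = -30.5 − (-30.5) = 0
x=8: ŷ = 2.5 − 5.5·8 = -41.5; e = -35.5 − (-41.5) = 6
x=9: ŷ = 2.5 − 5.5·9 = -47; e = -41 − (-47) = 6
x=10: ŷ = 2.5 − 5.5·10 = -52.5; e = -58.5 − (-52.5) = -6
x=11: ŷ = 2.5 − 5.5·11 = -58; e = -55 − (-58) = 3
x=13: ŷ = 2.5 − 5.5·13 = -69; e = -75 − (-69) = -6
|e| > 0.5: x=0 (|e|=2), x=1 (|e|=2), x=5 (|e|=1), x=8 (|e|=6), x=9 (|e|=6), x=10 (|e|=6), x=11 (|e|=3), x=13 (|e|=6) → 8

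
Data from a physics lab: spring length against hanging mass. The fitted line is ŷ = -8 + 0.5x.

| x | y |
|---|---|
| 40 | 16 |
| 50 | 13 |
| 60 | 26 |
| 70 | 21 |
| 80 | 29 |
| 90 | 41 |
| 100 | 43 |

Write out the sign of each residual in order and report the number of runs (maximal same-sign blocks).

x=40: ŷ = -8 + 0.5·40 = 12; e = 16 − 12 = 4
x=50: ŷ = -8 + 0.5·50 = 17; e = 13 − 17 = -4
x=60: ŷ = -8 + 0.5·60 = 22; e = 26 − 22 = 4
x=70: ŷ = -8 + 0.5·70 = 27; e = 21 − 27 = -6
x=80: ŷ = -8 + 0.5·80 = 32; e = 29 − 32 = -3
x=90: ŷ = -8 + 0.5·90 = 37; e = 41 − 37 = 4
x=100: ŷ = -8 + 0.5·100 = 42; e = 43 − 42 = 1
Signs: + − + − − + +
Runs: +×1, −×1, +×1, −×2, +×2 → 5

5 runs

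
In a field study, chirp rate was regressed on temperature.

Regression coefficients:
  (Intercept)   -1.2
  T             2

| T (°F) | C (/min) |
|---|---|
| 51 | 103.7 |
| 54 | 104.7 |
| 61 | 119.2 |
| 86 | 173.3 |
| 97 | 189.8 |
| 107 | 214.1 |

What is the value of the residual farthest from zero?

T=51: Ĉ = -1.2 + 2·51 = 100.8; r = 103.7 − 100.8 = 2.9
T=54: Ĉ = -1.2 + 2·54 = 106.8; r = 104.7 − 106.8 = -2.1
T=61: Ĉ = -1.2 + 2·61 = 120.8; r = 119.2 − 120.8 = -1.6
T=86: Ĉ = -1.2 + 2·86 = 170.8; r = 173.3 − 170.8 = 2.5
T=97: Ĉ = -1.2 + 2·97 = 192.8; r = 189.8 − 192.8 = -3
T=107: Ĉ = -1.2 + 2·107 = 212.8; r = 214.1 − 212.8 = 1.3
Largest |r| is 3 at T = 97, residual -3.

r = -3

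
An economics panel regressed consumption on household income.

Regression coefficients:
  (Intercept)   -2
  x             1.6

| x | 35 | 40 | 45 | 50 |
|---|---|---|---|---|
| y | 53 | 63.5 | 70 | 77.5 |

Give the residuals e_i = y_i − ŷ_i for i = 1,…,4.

x=35: ŷ = -2 + 1.6·35 = 54; e = 53 − 54 = -1
x=40: ŷ = -2 + 1.6·40 = 62; e = 63.5 − 62 = 1.5
x=45: ŷ = -2 + 1.6·45 = 70; e = 70 − 70 = 0
x=50: ŷ = -2 + 1.6·50 = 78; e = 77.5 − 78 = -0.5

-1, 1.5, 0, -0.5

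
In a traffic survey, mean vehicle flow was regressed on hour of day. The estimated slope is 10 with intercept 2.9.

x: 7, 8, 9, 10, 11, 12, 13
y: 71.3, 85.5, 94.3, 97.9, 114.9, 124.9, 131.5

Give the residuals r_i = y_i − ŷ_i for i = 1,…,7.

-1.6, 2.6, 1.4, -5, 2, 2, -1.4

x=7: ŷ = 2.9 + 10·7 = 72.9; r = 71.3 − 72.9 = -1.6
x=8: ŷ = 2.9 + 10·8 = 82.9; r = 85.5 − 82.9 = 2.6
x=9: ŷ = 2.9 + 10·9 = 92.9; r = 94.3 − 92.9 = 1.4
x=10: ŷ = 2.9 + 10·10 = 102.9; r = 97.9 − 102.9 = -5
x=11: ŷ = 2.9 + 10·11 = 112.9; r = 114.9 − 112.9 = 2
x=12: ŷ = 2.9 + 10·12 = 122.9; r = 124.9 − 122.9 = 2
x=13: ŷ = 2.9 + 10·13 = 132.9; r = 131.5 − 132.9 = -1.4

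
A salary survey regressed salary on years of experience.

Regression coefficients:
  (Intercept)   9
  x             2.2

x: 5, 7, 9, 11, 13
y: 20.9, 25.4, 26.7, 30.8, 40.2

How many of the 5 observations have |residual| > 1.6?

x=5: ŷ = 9 + 2.2·5 = 20; r = 20.9 − 20 = 0.9
x=7: ŷ = 9 + 2.2·7 = 24.4; r = 25.4 − 24.4 = 1
x=9: ŷ = 9 + 2.2·9 = 28.8; r = 26.7 − 28.8 = -2.1
x=11: ŷ = 9 + 2.2·11 = 33.2; r = 30.8 − 33.2 = -2.4
x=13: ŷ = 9 + 2.2·13 = 37.6; r = 40.2 − 37.6 = 2.6
|r| > 1.6: x=9 (|r|=2.1), x=11 (|r|=2.4), x=13 (|r|=2.6) → 3

3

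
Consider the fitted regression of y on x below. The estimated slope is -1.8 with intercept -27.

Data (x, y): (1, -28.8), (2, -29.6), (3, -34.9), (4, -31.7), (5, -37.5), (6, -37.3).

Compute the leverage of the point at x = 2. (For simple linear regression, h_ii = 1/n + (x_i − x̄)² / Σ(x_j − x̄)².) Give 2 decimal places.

x̄ = (1 + 2 + 3 + 4 + 5 + 6)/6 = 3.5
Σ(x − x̄)² = 6.25 + 2.25 + 0.25 + 0.25 + 2.25 + 6.25 = 17.5
h = 1/6 + (-1.5)²/17.5 = 0.166667 + 0.128571 = 0.30

h = 0.30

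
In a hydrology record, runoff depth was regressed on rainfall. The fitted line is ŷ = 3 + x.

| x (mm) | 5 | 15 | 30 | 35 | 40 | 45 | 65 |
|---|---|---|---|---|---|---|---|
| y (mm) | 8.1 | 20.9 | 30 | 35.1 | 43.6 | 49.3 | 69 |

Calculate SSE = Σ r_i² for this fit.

x=5: ŷ = 3 + 5 = 8; r = 8.1 − 8 = 0.1
x=15: ŷ = 3 + 15 = 18; r = 20.9 − 18 = 2.9
x=30: ŷ = 3 + 30 = 33; r = 30 − 33 = -3
x=35: ŷ = 3 + 35 = 38; r = 35.1 − 38 = -2.9
x=40: ŷ = 3 + 40 = 43; r = 43.6 − 43 = 0.6
x=45: ŷ = 3 + 45 = 48; r = 49.3 − 48 = 1.3
x=65: ŷ = 3 + 65 = 68; r = 69 − 68 = 1
SSE = 0.01 + 8.41 + 9 + 8.41 + 0.36 + 1.69 + 1 = 28.88

SSE = 28.88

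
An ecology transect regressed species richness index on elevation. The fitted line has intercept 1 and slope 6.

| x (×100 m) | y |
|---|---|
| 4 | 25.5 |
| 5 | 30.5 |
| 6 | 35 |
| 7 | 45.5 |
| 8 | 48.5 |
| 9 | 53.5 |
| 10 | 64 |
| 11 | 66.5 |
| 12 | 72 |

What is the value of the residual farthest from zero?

x=4: ŷ = 1 + 6·4 = 25; e = 25.5 − 25 = 0.5
x=5: ŷ = 1 + 6·5 = 31; e = 30.5 − 31 = -0.5
x=6: ŷ = 1 + 6·6 = 37; e = 35 − 37 = -2
x=7: ŷ = 1 + 6·7 = 43; e = 45.5 − 43 = 2.5
x=8: ŷ = 1 + 6·8 = 49; e = 48.5 − 49 = -0.5
x=9: ŷ = 1 + 6·9 = 55; e = 53.5 − 55 = -1.5
x=10: ŷ = 1 + 6·10 = 61; e = 64 − 61 = 3
x=11: ŷ = 1 + 6·11 = 67; e = 66.5 − 67 = -0.5
x=12: ŷ = 1 + 6·12 = 73; e = 72 − 73 = -1
Largest |e| is 3 at x = 10, residual 3.

e = 3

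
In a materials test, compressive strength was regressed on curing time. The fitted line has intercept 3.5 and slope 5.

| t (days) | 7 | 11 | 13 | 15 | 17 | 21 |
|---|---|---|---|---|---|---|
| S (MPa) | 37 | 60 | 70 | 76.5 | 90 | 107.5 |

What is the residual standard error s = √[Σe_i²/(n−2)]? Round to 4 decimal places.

s = 1.8708

t=7: ŷ = 3.5 + 5·7 = 38.5; e = 37 − 38.5 = -1.5
t=11: ŷ = 3.5 + 5·11 = 58.5; e = 60 − 58.5 = 1.5
t=13: ŷ = 3.5 + 5·13 = 68.5; e = 70 − 68.5 = 1.5
t=15: ŷ = 3.5 + 5·15 = 78.5; e = 76.5 − 78.5 = -2
t=17: ŷ = 3.5 + 5·17 = 88.5; e = 90 − 88.5 = 1.5
t=21: ŷ = 3.5 + 5·21 = 108.5; e = 107.5 − 108.5 = -1
SSE = 2.25 + 2.25 + 2.25 + 4 + 2.25 + 1 = 14
s = √(14/4) = √3.5 ≈ 1.8708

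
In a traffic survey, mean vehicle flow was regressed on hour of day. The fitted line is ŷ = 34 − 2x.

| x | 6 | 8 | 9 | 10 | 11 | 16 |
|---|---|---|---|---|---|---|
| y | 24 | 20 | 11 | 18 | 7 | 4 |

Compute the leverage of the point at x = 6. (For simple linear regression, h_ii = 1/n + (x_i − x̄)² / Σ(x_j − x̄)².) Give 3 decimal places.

h = 0.443

x̄ = (6 + 8 + 9 + 10 + 11 + 16)/6 = 10
Σ(x − x̄)² = 16 + 4 + 1 + 0 + 1 + 36 = 58
h = 1/6 + (-4)²/58 = 0.166667 + 0.275862 = 0.443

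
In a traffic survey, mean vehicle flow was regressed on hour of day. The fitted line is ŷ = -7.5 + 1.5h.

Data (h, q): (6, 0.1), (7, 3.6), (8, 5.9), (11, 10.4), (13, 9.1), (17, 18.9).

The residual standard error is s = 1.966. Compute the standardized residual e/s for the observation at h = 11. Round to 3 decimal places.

0.712

ŷ = -7.5 + 1.5·11 = 9
e = 10.4 − 9 = 1.4
e/s = 1.4 / 1.966 = 0.712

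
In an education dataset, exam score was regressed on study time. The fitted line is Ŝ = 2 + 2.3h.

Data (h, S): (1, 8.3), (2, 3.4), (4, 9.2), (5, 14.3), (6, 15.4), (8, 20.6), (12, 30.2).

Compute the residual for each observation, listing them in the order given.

h=1: Ŝ = 2 + 2.3·1 = 4.3; e = 8.3 − 4.3 = 4
h=2: Ŝ = 2 + 2.3·2 = 6.6; e = 3.4 − 6.6 = -3.2
h=4: Ŝ = 2 + 2.3·4 = 11.2; e = 9.2 − 11.2 = -2
h=5: Ŝ = 2 + 2.3·5 = 13.5; e = 14.3 − 13.5 = 0.8
h=6: Ŝ = 2 + 2.3·6 = 15.8; e = 15.4 − 15.8 = -0.4
h=8: Ŝ = 2 + 2.3·8 = 20.4; e = 20.6 − 20.4 = 0.2
h=12: Ŝ = 2 + 2.3·12 = 29.6; e = 30.2 − 29.6 = 0.6

4, -3.2, -2, 0.8, -0.4, 0.2, 0.6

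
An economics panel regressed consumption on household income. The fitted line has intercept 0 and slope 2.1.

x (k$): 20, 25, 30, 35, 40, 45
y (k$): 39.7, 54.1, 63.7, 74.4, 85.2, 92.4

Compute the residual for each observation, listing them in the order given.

x=20: ŷ = 2.1·20 = 42; r = 39.7 − 42 = -2.3
x=25: ŷ = 2.1·25 = 52.5; r = 54.1 − 52.5 = 1.6
x=30: ŷ = 2.1·30 = 63; r = 63.7 − 63 = 0.7
x=35: ŷ = 2.1·35 = 73.5; r = 74.4 − 73.5 = 0.9
x=40: ŷ = 2.1·40 = 84; r = 85.2 − 84 = 1.2
x=45: ŷ = 2.1·45 = 94.5; r = 92.4 − 94.5 = -2.1

-2.3, 1.6, 0.7, 0.9, 1.2, -2.1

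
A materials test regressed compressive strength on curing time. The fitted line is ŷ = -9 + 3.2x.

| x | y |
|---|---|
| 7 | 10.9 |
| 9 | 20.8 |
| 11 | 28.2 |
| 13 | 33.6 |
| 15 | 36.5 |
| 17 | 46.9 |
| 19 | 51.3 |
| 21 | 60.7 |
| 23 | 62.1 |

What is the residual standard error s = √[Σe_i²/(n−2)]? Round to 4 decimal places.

x=7: ŷ = -9 + 3.2·7 = 13.4; e = 10.9 − 13.4 = -2.5
x=9: ŷ = -9 + 3.2·9 = 19.8; e = 20.8 − 19.8 = 1
x=11: ŷ = -9 + 3.2·11 = 26.2; e = 28.2 − 26.2 = 2
x=13: ŷ = -9 + 3.2·13 = 32.6; e = 33.6 − 32.6 = 1
x=15: ŷ = -9 + 3.2·15 = 39; e = 36.5 − 39 = -2.5
x=17: ŷ = -9 + 3.2·17 = 45.4; e = 46.9 − 45.4 = 1.5
x=19: ŷ = -9 + 3.2·19 = 51.8; e = 51.3 − 51.8 = -0.5
x=21: ŷ = -9 + 3.2·21 = 58.2; e = 60.7 − 58.2 = 2.5
x=23: ŷ = -9 + 3.2·23 = 64.6; e = 62.1 − 64.6 = -2.5
SSE = 6.25 + 1 + 4 + 1 + 6.25 + 2.25 + 0.25 + 6.25 + 6.25 = 33.5
s = √(33.5/7) = √4.78571 ≈ 2.1876

s = 2.1876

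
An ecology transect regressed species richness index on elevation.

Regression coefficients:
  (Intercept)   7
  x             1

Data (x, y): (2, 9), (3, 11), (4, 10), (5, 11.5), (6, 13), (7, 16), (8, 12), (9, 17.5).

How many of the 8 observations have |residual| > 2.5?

x=2: ŷ = 7 + 2 = 9; r = 9 − 9 = 0
x=3: ŷ = 7 + 3 = 10; r = 11 − 10 = 1
x=4: ŷ = 7 + 4 = 11; r = 10 − 11 = -1
x=5: ŷ = 7 + 5 = 12; r = 11.5 − 12 = -0.5
x=6: ŷ = 7 + 6 = 13; r = 13 − 13 = 0
x=7: ŷ = 7 + 7 = 14; r = 16 − 14 = 2
x=8: ŷ = 7 + 8 = 15; r = 12 − 15 = -3
x=9: ŷ = 7 + 9 = 16; r = 17.5 − 16 = 1.5
|r| > 2.5: x=8 (|r|=3) → 1

1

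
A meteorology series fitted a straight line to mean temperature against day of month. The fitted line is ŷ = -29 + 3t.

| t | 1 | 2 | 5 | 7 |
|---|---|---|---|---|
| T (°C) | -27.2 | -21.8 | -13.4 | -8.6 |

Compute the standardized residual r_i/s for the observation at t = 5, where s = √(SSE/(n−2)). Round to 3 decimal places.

t=1: ŷ = -29 + 3·1 = -26; r = -27.2 − (-26) = -1.2
t=2: ŷ = -29 + 3·2 = -23; r = -21.8 − (-23) = 1.2
t=5: ŷ = -29 + 3·5 = -14; r = -13.4 − (-14) = 0.6
t=7: ŷ = -29 + 3·7 = -8; r = -8.6 − (-8) = -0.6
SSE = 1.44 + 1.44 + 0.36 + 0.36 = 3.6
s = √(3.6/2) = 1.34164
r/s = 0.6 / 1.34164 = 0.447

0.447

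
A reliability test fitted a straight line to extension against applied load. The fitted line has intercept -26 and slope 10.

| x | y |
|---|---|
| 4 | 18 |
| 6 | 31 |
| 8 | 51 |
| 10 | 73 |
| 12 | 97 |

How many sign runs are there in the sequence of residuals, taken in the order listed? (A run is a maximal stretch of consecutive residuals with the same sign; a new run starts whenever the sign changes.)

x=4: ŷ = -26 + 10·4 = 14; e = 18 − 14 = 4
x=6: ŷ = -26 + 10·6 = 34; e = 31 − 34 = -3
x=8: ŷ = -26 + 10·8 = 54; e = 51 − 54 = -3
x=10: ŷ = -26 + 10·10 = 74; e = 73 − 74 = -1
x=12: ŷ = -26 + 10·12 = 94; e = 97 − 94 = 3
Signs: + − − − +
Runs: +×1, −×3, +×1 → 3

3 runs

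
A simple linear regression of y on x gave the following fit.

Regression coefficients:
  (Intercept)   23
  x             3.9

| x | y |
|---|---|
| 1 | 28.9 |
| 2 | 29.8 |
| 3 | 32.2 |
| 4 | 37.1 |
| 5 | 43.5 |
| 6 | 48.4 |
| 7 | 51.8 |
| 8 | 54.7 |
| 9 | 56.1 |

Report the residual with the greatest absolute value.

e = -2.5

x=1: ŷ = 23 + 3.9·1 = 26.9; e = 28.9 − 26.9 = 2
x=2: ŷ = 23 + 3.9·2 = 30.8; e = 29.8 − 30.8 = -1
x=3: ŷ = 23 + 3.9·3 = 34.7; e = 32.2 − 34.7 = -2.5
x=4: ŷ = 23 + 3.9·4 = 38.6; e = 37.1 − 38.6 = -1.5
x=5: ŷ = 23 + 3.9·5 = 42.5; e = 43.5 − 42.5 = 1
x=6: ŷ = 23 + 3.9·6 = 46.4; e = 48.4 − 46.4 = 2
x=7: ŷ = 23 + 3.9·7 = 50.3; e = 51.8 − 50.3 = 1.5
x=8: ŷ = 23 + 3.9·8 = 54.2; e = 54.7 − 54.2 = 0.5
x=9: ŷ = 23 + 3.9·9 = 58.1; e = 56.1 − 58.1 = -2
Largest |e| is 2.5 at x = 3, residual -2.5.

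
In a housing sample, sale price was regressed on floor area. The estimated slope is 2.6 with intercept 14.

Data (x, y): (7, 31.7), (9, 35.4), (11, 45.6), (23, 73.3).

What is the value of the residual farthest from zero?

x=7: ŷ = 14 + 2.6·7 = 32.2; e = 31.7 − 32.2 = -0.5
x=9: ŷ = 14 + 2.6·9 = 37.4; e = 35.4 − 37.4 = -2
x=11: ŷ = 14 + 2.6·11 = 42.6; e = 45.6 − 42.6 = 3
x=23: ŷ = 14 + 2.6·23 = 73.8; e = 73.3 − 73.8 = -0.5
Largest |e| is 3 at x = 11, residual 3.

e = 3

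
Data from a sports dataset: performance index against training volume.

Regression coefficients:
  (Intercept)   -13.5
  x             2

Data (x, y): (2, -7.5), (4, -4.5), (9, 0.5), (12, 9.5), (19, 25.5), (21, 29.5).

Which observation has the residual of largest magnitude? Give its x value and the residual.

x=2: ŷ = -13.5 + 2·2 = -9.5; r = -7.5 − (-9.5) = 2
x=4: ŷ = -13.5 + 2·4 = -5.5; r = -4.5 − (-5.5) = 1
x=9: ŷ = -13.5 + 2·9 = 4.5; r = 0.5 − 4.5 = -4
x=12: ŷ = -13.5 + 2·12 = 10.5; r = 9.5 − 10.5 = -1
x=19: ŷ = -13.5 + 2·19 = 24.5; r = 25.5 − 24.5 = 1
x=21: ŷ = -13.5 + 2·21 = 28.5; r = 29.5 − 28.5 = 1
Largest |r| is 4 at x = 9, residual -4.

x = 9, r = -4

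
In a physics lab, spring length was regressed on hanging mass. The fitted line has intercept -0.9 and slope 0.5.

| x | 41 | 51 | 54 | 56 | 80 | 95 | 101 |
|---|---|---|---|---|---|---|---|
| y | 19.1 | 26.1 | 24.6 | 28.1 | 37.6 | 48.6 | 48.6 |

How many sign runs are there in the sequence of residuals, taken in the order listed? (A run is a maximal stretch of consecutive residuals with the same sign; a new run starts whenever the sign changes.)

7 runs

x=41: ŷ = -0.9 + 0.5·41 = 19.6; e = 19.1 − 19.6 = -0.5
x=51: ŷ = -0.9 + 0.5·51 = 24.6; e = 26.1 − 24.6 = 1.5
x=54: ŷ = -0.9 + 0.5·54 = 26.1; e = 24.6 − 26.1 = -1.5
x=56: ŷ = -0.9 + 0.5·56 = 27.1; e = 28.1 − 27.1 = 1
x=80: ŷ = -0.9 + 0.5·80 = 39.1; e = 37.6 − 39.1 = -1.5
x=95: ŷ = -0.9 + 0.5·95 = 46.6; e = 48.6 − 46.6 = 2
x=101: ŷ = -0.9 + 0.5·101 = 49.6; e = 48.6 − 49.6 = -1
Signs: − + − + − + −
Runs: −×1, +×1, −×1, +×1, −×1, +×1, −×1 → 7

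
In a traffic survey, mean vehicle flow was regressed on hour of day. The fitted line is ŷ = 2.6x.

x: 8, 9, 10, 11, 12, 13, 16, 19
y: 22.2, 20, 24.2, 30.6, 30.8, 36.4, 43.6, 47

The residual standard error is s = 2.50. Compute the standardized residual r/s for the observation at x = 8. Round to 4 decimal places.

ŷ = 2.6·8 = 20.8
r = 22.2 − 20.8 = 1.4
r/s = 1.4 / 2.50 = 0.5600

0.5600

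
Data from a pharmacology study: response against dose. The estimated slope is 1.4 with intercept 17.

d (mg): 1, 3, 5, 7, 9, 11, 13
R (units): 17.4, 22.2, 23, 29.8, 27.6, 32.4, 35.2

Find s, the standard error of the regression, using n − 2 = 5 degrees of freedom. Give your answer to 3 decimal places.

s = 1.789

d=1: ŷ = 17 + 1.4·1 = 18.4; e = 17.4 − 18.4 = -1
d=3: ŷ = 17 + 1.4·3 = 21.2; e = 22.2 − 21.2 = 1
d=5: ŷ = 17 + 1.4·5 = 24; e = 23 − 24 = -1
d=7: ŷ = 17 + 1.4·7 = 26.8; e = 29.8 − 26.8 = 3
d=9: ŷ = 17 + 1.4·9 = 29.6; e = 27.6 − 29.6 = -2
d=11: ŷ = 17 + 1.4·11 = 32.4; e = 32.4 − 32.4 = 0
d=13: ŷ = 17 + 1.4·13 = 35.2; e = 35.2 − 35.2 = 0
SSE = 1 + 1 + 1 + 9 + 4 + 0 + 0 = 16
s = √(16/5) = √3.2 ≈ 1.789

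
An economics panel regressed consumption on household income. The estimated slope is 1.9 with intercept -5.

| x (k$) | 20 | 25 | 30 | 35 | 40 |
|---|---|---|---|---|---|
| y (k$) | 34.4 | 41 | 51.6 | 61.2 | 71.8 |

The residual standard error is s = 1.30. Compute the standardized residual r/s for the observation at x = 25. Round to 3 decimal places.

ŷ = -5 + 1.9·25 = 42.5
r = 41 − 42.5 = -1.5
r/s = -1.5 / 1.30 = -1.154

-1.154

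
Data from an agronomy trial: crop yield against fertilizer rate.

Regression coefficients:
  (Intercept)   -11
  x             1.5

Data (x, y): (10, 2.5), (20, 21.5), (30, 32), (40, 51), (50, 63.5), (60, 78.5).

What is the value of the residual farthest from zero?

e = 2.5

x=10: ŷ = -11 + 1.5·10 = 4; e = 2.5 − 4 = -1.5
x=20: ŷ = -11 + 1.5·20 = 19; e = 21.5 − 19 = 2.5
x=30: ŷ = -11 + 1.5·30 = 34; e = 32 − 34 = -2
x=40: ŷ = -11 + 1.5·40 = 49; e = 51 − 49 = 2
x=50: ŷ = -11 + 1.5·50 = 64; e = 63.5 − 64 = -0.5
x=60: ŷ = -11 + 1.5·60 = 79; e = 78.5 − 79 = -0.5
Largest |e| is 2.5 at x = 20, residual 2.5.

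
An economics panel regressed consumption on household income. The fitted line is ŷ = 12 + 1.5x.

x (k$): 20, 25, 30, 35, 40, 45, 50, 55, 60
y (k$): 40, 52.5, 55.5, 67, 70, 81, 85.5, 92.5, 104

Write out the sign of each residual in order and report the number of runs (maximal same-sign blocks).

x=20: ŷ = 12 + 1.5·20 = 42; r = 40 − 42 = -2
x=25: ŷ = 12 + 1.5·25 = 49.5; r = 52.5 − 49.5 = 3
x=30: ŷ = 12 + 1.5·30 = 57; r = 55.5 − 57 = -1.5
x=35: ŷ = 12 + 1.5·35 = 64.5; r = 67 − 64.5 = 2.5
x=40: ŷ = 12 + 1.5·40 = 72; r = 70 − 72 = -2
x=45: ŷ = 12 + 1.5·45 = 79.5; r = 81 − 79.5 = 1.5
x=50: ŷ = 12 + 1.5·50 = 87; r = 85.5 − 87 = -1.5
x=55: ŷ = 12 + 1.5·55 = 94.5; r = 92.5 − 94.5 = -2
x=60: ŷ = 12 + 1.5·60 = 102; r = 104 − 102 = 2
Signs: − + − + − + − − +
Runs: −×1, +×1, −×1, +×1, −×1, +×1, −×2, +×1 → 8

8 runs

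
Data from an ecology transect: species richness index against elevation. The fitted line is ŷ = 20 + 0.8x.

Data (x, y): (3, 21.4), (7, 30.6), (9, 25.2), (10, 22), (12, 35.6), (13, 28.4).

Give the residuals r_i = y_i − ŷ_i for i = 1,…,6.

-1, 5, -2, -6, 6, -2

x=3: ŷ = 20 + 0.8·3 = 22.4; r = 21.4 − 22.4 = -1
x=7: ŷ = 20 + 0.8·7 = 25.6; r = 30.6 − 25.6 = 5
x=9: ŷ = 20 + 0.8·9 = 27.2; r = 25.2 − 27.2 = -2
x=10: ŷ = 20 + 0.8·10 = 28; r = 22 − 28 = -6
x=12: ŷ = 20 + 0.8·12 = 29.6; r = 35.6 − 29.6 = 6
x=13: ŷ = 20 + 0.8·13 = 30.4; r = 28.4 − 30.4 = -2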